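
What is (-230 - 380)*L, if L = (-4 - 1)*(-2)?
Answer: -6100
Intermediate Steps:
L = 10 (L = -5*(-2) = 10)
(-230 - 380)*L = (-230 - 380)*10 = -610*10 = -6100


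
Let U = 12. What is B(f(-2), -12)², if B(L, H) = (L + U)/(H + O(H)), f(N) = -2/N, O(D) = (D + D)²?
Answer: 169/318096 ≈ 0.00053129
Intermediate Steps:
O(D) = 4*D² (O(D) = (2*D)² = 4*D²)
B(L, H) = (12 + L)/(H + 4*H²) (B(L, H) = (L + 12)/(H + 4*H²) = (12 + L)/(H + 4*H²))
B(f(-2), -12)² = ((12 - 2/(-2))/((-12)*(1 + 4*(-12))))² = (-(12 - 2*(-½))/(12*(1 - 48)))² = (-1/12*(12 + 1)/(-47))² = (-1/12*(-1/47)*13)² = (13/564)² = 169/318096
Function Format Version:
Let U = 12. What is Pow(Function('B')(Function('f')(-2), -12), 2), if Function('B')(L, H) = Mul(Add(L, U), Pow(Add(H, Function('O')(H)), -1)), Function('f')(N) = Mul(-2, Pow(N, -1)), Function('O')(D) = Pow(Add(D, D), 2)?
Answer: Rational(169, 318096) ≈ 0.00053129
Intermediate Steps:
Function('O')(D) = Mul(4, Pow(D, 2)) (Function('O')(D) = Pow(Mul(2, D), 2) = Mul(4, Pow(D, 2)))
Function('B')(L, H) = Mul(Pow(Add(H, Mul(4, Pow(H, 2))), -1), Add(12, L)) (Function('B')(L, H) = Mul(Add(L, 12), Pow(Add(H, Mul(4, Pow(H, 2))), -1)) = Mul(Add(12, L), Pow(Add(H, Mul(4, Pow(H, 2))), -1)) = Mul(Pow(Add(H, Mul(4, Pow(H, 2))), -1), Add(12, L)))
Pow(Function('B')(Function('f')(-2), -12), 2) = Pow(Mul(Pow(-12, -1), Pow(Add(1, Mul(4, -12)), -1), Add(12, Mul(-2, Pow(-2, -1)))), 2) = Pow(Mul(Rational(-1, 12), Pow(Add(1, -48), -1), Add(12, Mul(-2, Rational(-1, 2)))), 2) = Pow(Mul(Rational(-1, 12), Pow(-47, -1), Add(12, 1)), 2) = Pow(Mul(Rational(-1, 12), Rational(-1, 47), 13), 2) = Pow(Rational(13, 564), 2) = Rational(169, 318096)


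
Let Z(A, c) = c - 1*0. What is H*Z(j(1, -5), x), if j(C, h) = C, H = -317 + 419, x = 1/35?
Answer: 102/35 ≈ 2.9143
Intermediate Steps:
x = 1/35 ≈ 0.028571
H = 102
Z(A, c) = c (Z(A, c) = c + 0 = c)
H*Z(j(1, -5), x) = 102*(1/35) = 102/35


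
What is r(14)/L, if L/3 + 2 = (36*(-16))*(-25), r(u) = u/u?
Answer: 1/43194 ≈ 2.3151e-5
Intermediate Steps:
r(u) = 1
L = 43194 (L = -6 + 3*((36*(-16))*(-25)) = -6 + 3*(-576*(-25)) = -6 + 3*14400 = -6 + 43200 = 43194)
r(14)/L = 1/43194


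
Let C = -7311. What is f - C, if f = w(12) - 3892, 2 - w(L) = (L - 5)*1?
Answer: 3414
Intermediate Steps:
w(L) = 7 - L (w(L) = 2 - (L - 5) = 2 - (-5 + L) = 2 + (5 - L) = 7 - L)
f = -3897 (f = (7 - 1*12) - 3892 = (7 - 12) - 3892 = -5 - 3892 = -3897)
f - C = -3897 - 1*(-7311) = -3897 + 7311 = 3414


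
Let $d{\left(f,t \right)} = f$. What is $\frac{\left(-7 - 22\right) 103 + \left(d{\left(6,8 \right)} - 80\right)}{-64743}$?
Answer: $\frac{3061}{64743} \approx 0.047279$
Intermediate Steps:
$\frac{\left(-7 - 22\right) 103 + \left(d{\left(6,8 \right)} - 80\right)}{-64743} = \frac{\left(-7 - 22\right) 103 + \left(6 - 80\right)}{-64743} = \left(\left(-29\right) 103 + \left(6 - 80\right)\right) \left(- \frac{1}{64743}\right) = \left(-2987 - 74\right) \left(- \frac{1}{64743}\right) = \left(-3061\right) \left(- \frac{1}{64743}\right) = \frac{3061}{64743}$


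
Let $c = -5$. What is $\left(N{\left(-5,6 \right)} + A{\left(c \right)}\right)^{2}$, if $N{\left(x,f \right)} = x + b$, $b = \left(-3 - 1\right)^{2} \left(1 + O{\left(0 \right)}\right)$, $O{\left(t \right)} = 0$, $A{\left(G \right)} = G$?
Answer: $36$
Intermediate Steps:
$b = 16$ ($b = \left(-3 - 1\right)^{2} \left(1 + 0\right) = \left(-4\right)^{2} \cdot 1 = 16 \cdot 1 = 16$)
$N{\left(x,f \right)} = 16 + x$ ($N{\left(x,f \right)} = x + 16 = 16 + x$)
$\left(N{\left(-5,6 \right)} + A{\left(c \right)}\right)^{2} = \left(\left(16 - 5\right) - 5\right)^{2} = \left(11 - 5\right)^{2} = 6^{2} = 36$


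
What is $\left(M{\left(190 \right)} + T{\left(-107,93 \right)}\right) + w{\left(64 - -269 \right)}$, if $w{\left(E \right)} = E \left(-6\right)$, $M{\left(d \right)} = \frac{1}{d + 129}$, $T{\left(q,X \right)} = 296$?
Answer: $- \frac{542937}{319} \approx -1702.0$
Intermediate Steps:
$M{\left(d \right)} = \frac{1}{129 + d}$
$w{\left(E \right)} = - 6 E$
$\left(M{\left(190 \right)} + T{\left(-107,93 \right)}\right) + w{\left(64 - -269 \right)} = \left(\frac{1}{129 + 190} + 296\right) - 6 \left(64 - -269\right) = \left(\frac{1}{319} + 296\right) - 6 \left(64 + 269\right) = \left(\frac{1}{319} + 296\right) - 1998 = \frac{94425}{319} - 1998 = - \frac{542937}{319}$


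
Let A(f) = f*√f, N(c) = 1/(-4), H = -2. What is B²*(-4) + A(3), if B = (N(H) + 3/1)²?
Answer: -14641/64 + 3*√3 ≈ -223.57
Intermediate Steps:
N(c) = -¼
B = 121/16 (B = (-¼ + 3/1)² = (-¼ + 3*1)² = (-¼ + 3)² = (11/4)² = 121/16 ≈ 7.5625)
A(f) = f^(3/2)
B²*(-4) + A(3) = (121/16)²*(-4) + 3^(3/2) = (14641/256)*(-4) + 3*√3 = -14641/64 + 3*√3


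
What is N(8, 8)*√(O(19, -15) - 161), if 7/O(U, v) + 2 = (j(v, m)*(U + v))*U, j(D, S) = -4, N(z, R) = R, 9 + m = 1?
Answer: 4*I*√1675282/51 ≈ 101.52*I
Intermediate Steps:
m = -8 (m = -9 + 1 = -8)
O(U, v) = 7/(-2 + U*(-4*U - 4*v)) (O(U, v) = 7/(-2 + (-4*(U + v))*U) = 7/(-2 + (-4*U - 4*v)*U) = 7/(-2 + U*(-4*U - 4*v)))
N(8, 8)*√(O(19, -15) - 161) = 8*√(7/(2*(-1 - 2*19² - 2*19*(-15))) - 161) = 8*√(7/(2*(-1 - 2*361 + 570)) - 161) = 8*√(7/(2*(-1 - 722 + 570)) - 161) = 8*√((7/2)/(-153) - 161) = 8*√((7/2)*(-1/153) - 161) = 8*√(-7/306 - 161) = 8*√(-49273/306) = 8*(I*√1675282/102) = 4*I*√1675282/51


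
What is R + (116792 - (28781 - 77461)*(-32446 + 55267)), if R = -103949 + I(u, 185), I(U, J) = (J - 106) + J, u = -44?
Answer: 1110939387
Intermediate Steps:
I(U, J) = -106 + 2*J (I(U, J) = (-106 + J) + J = -106 + 2*J)
R = -103685 (R = -103949 + (-106 + 2*185) = -103949 + (-106 + 370) = -103949 + 264 = -103685)
R + (116792 - (28781 - 77461)*(-32446 + 55267)) = -103685 + (116792 - (28781 - 77461)*(-32446 + 55267)) = -103685 + (116792 - (-48680)*22821) = -103685 + (116792 - 1*(-1110926280)) = -103685 + (116792 + 1110926280) = -103685 + 1111043072 = 1110939387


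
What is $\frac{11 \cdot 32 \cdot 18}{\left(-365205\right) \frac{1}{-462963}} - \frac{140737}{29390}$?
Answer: $\frac{5743951713829}{715558330} \approx 8027.2$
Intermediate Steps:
$\frac{11 \cdot 32 \cdot 18}{\left(-365205\right) \frac{1}{-462963}} - \frac{140737}{29390} = \frac{352 \cdot 18}{\left(-365205\right) \left(- \frac{1}{462963}\right)} - \frac{140737}{29390} = \frac{6336}{\frac{121735}{154321}} - \frac{140737}{29390} = 6336 \cdot \frac{154321}{121735} - \frac{140737}{29390} = \frac{977777856}{121735} - \frac{140737}{29390} = \frac{5743951713829}{715558330}$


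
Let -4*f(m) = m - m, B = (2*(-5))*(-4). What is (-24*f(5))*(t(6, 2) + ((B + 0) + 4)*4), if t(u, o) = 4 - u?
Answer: 0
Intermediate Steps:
B = 40 (B = -10*(-4) = 40)
f(m) = 0 (f(m) = -(m - m)/4 = -¼*0 = 0)
(-24*f(5))*(t(6, 2) + ((B + 0) + 4)*4) = (-24*0)*((4 - 1*6) + ((40 + 0) + 4)*4) = 0*((4 - 6) + (40 + 4)*4) = 0*(-2 + 44*4) = 0*(-2 + 176) = 0*174 = 0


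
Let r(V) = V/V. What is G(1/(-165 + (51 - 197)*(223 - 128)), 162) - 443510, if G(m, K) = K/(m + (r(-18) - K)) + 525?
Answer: -166831187855/376606 ≈ -4.4299e+5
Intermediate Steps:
r(V) = 1
G(m, K) = 525 + K/(1 + m - K) (G(m, K) = K/(m + (1 - K)) + 525 = K/(1 + m - K) + 525 = 525 + K/(1 + m - K))
G(1/(-165 + (51 - 197)*(223 - 128)), 162) - 443510 = (525 - 524*162 + 525/(-165 + (51 - 197)*(223 - 128)))/(1 + 1/(-165 + (51 - 197)*(223 - 128)) - 1*162) - 443510 = (525 - 84888 + 525/(-165 - 146*95))/(1 + 1/(-165 - 146*95) - 162) - 443510 = (525 - 84888 + 525/(-165 - 13870))/(1 + 1/(-165 - 13870) - 162) - 443510 = (525 - 84888 + 525/(-14035))/(1 + 1/(-14035) - 162) - 443510 = (525 - 84888 + 525*(-1/14035))/(1 - 1/14035 - 162) - 443510 = (525 - 84888 - 15/401)/(-2259636/14035) - 443510 = -14035/2259636*(-33829578/401) - 443510 = 197339205/376606 - 443510 = -166831187855/376606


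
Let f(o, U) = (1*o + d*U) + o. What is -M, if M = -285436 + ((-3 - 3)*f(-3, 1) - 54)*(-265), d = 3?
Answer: 275896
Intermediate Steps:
f(o, U) = 2*o + 3*U (f(o, U) = (1*o + 3*U) + o = (o + 3*U) + o = 2*o + 3*U)
M = -275896 (M = -285436 + ((-3 - 3)*(2*(-3) + 3*1) - 54)*(-265) = -285436 + (-6*(-6 + 3) - 54)*(-265) = -285436 + (-6*(-3) - 54)*(-265) = -285436 + (18 - 54)*(-265) = -285436 - 36*(-265) = -285436 + 9540 = -275896)
-M = -1*(-275896) = 275896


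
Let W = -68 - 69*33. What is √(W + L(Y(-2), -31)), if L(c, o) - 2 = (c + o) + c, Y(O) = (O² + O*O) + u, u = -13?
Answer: 4*I*√149 ≈ 48.826*I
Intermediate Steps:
W = -2345 (W = -68 - 2277 = -2345)
Y(O) = -13 + 2*O² (Y(O) = (O² + O*O) - 13 = (O² + O²) - 13 = 2*O² - 13 = -13 + 2*O²)
L(c, o) = 2 + o + 2*c (L(c, o) = 2 + ((c + o) + c) = 2 + (o + 2*c) = 2 + o + 2*c)
√(W + L(Y(-2), -31)) = √(-2345 + (2 - 31 + 2*(-13 + 2*(-2)²))) = √(-2345 + (2 - 31 + 2*(-13 + 2*4))) = √(-2345 + (2 - 31 + 2*(-13 + 8))) = √(-2345 + (2 - 31 + 2*(-5))) = √(-2345 + (2 - 31 - 10)) = √(-2345 - 39) = √(-2384) = 4*I*√149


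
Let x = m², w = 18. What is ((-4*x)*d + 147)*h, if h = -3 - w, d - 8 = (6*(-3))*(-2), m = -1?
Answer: 609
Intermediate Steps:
d = 44 (d = 8 + (6*(-3))*(-2) = 8 - 18*(-2) = 8 + 36 = 44)
h = -21 (h = -3 - 1*18 = -3 - 18 = -21)
x = 1 (x = (-1)² = 1)
((-4*x)*d + 147)*h = (-4*1*44 + 147)*(-21) = (-4*44 + 147)*(-21) = (-176 + 147)*(-21) = -29*(-21) = 609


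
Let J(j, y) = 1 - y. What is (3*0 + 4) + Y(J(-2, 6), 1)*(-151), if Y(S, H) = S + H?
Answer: 608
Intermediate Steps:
Y(S, H) = H + S
(3*0 + 4) + Y(J(-2, 6), 1)*(-151) = (3*0 + 4) + (1 + (1 - 1*6))*(-151) = (0 + 4) + (1 + (1 - 6))*(-151) = 4 + (1 - 5)*(-151) = 4 - 4*(-151) = 4 + 604 = 608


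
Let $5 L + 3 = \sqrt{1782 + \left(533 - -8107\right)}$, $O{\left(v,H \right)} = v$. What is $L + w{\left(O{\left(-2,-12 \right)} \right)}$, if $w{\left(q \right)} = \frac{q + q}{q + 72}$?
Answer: $- \frac{23}{35} + \frac{3 \sqrt{1158}}{5} \approx 19.76$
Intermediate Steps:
$w{\left(q \right)} = \frac{2 q}{72 + q}$
$L = - \frac{3}{5} + \frac{3 \sqrt{1158}}{5}$ ($L = - \frac{3}{5} + \frac{\sqrt{1782 + \left(533 - -8107\right)}}{5} = - \frac{3}{5} + \frac{\sqrt{1782 + \left(533 + 8107\right)}}{5} = - \frac{3}{5} + \frac{\sqrt{1782 + 8640}}{5} = - \frac{3}{5} + \frac{\sqrt{10422}}{5} = - \frac{3}{5} + \frac{3 \sqrt{1158}}{5} \approx 19.818$)
$L + w{\left(O{\left(-2,-12 \right)} \right)} = \left(- \frac{3}{5} + \frac{3 \sqrt{1158}}{5}\right) + 2 \left(-2\right) \frac{1}{72 - 2} = \left(- \frac{3}{5} + \frac{3 \sqrt{1158}}{5}\right) + 2 \left(-2\right) \frac{1}{70} = \left(- \frac{3}{5} + \frac{3 \sqrt{1158}}{5}\right) - \frac{2}{35} = - \frac{23}{35} + \frac{3 \sqrt{1158}}{5}$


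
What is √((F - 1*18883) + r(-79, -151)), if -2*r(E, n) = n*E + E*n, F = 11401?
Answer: I*√19411 ≈ 139.32*I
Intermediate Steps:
r(E, n) = -E*n (r(E, n) = -(n*E + E*n)/2 = -(E*n + E*n)/2 = -E*n)
√((F - 1*18883) + r(-79, -151)) = √((11401 - 1*18883) - 1*(-79)*(-151)) = √((11401 - 18883) - 11929) = √(-7482 - 11929) = √(-19411) = I*√19411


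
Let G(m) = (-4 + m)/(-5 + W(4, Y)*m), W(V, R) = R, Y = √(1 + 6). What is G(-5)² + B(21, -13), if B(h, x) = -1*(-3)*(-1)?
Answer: -57/25 - 9*√7/50 ≈ -2.7562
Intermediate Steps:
Y = √7 ≈ 2.6458
B(h, x) = -3 (B(h, x) = 3*(-1) = -3)
G(m) = (-4 + m)/(-5 + m*√7) (G(m) = (-4 + m)/(-5 + √7*m) = (-4 + m)/(-5 + m*√7))
G(-5)² + B(21, -13) = ((-4 - 5)/(-5 - 5*√7))² - 3 = (-9/(-5 - 5*√7))² - 3 = 81/(-5 - 5*√7)² - 3 = -3 + 81/(-5 - 5*√7)²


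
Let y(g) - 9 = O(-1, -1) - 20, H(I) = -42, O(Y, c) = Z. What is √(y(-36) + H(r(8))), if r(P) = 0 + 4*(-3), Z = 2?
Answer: I*√51 ≈ 7.1414*I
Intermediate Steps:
r(P) = -12 (r(P) = 0 - 12 = -12)
O(Y, c) = 2
y(g) = -9 (y(g) = 9 + (2 - 20) = 9 - 18 = -9)
√(y(-36) + H(r(8))) = √(-9 - 42) = √(-51) = I*√51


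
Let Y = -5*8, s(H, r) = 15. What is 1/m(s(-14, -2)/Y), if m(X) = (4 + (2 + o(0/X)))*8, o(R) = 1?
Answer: 1/56 ≈ 0.017857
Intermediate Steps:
Y = -40
m(X) = 56 (m(X) = (4 + (2 + 1))*8 = (4 + 3)*8 = 7*8 = 56)
1/m(s(-14, -2)/Y) = 1/56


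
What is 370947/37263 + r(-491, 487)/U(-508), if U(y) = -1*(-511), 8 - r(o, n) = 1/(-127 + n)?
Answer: 22782230099/2284967160 ≈ 9.9705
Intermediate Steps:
r(o, n) = 8 - 1/(-127 + n)
U(y) = 511
370947/37263 + r(-491, 487)/U(-508) = 370947/37263 + ((-1017 + 8*487)/(-127 + 487))/511 = 370947*(1/37263) + ((-1017 + 3896)/360)*(1/511) = 123649/12421 + ((1/360)*2879)*(1/511) = 123649/12421 + (2879/360)*(1/511) = 123649/12421 + 2879/183960 = 22782230099/2284967160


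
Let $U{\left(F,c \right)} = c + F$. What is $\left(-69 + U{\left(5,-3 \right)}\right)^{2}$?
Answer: $4489$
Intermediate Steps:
$U{\left(F,c \right)} = F + c$
$\left(-69 + U{\left(5,-3 \right)}\right)^{2} = \left(-69 + \left(5 - 3\right)\right)^{2} = \left(-69 + 2\right)^{2} = \left(-67\right)^{2} = 4489$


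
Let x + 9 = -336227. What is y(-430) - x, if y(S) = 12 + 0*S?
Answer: 336248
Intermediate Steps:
x = -336236 (x = -9 - 336227 = -336236)
y(S) = 12 (y(S) = 12 + 0 = 12)
y(-430) - x = 12 - 1*(-336236) = 12 + 336236 = 336248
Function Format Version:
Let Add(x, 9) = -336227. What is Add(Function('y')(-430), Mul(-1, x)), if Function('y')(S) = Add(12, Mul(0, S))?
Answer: 336248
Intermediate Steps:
x = -336236 (x = Add(-9, -336227) = -336236)
Function('y')(S) = 12 (Function('y')(S) = Add(12, 0) = 12)
Add(Function('y')(-430), Mul(-1, x)) = Add(12, Mul(-1, -336236)) = Add(12, 336236) = 336248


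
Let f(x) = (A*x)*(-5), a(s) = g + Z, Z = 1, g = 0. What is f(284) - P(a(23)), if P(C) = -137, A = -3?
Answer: 4397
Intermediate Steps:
a(s) = 1 (a(s) = 0 + 1 = 1)
f(x) = 15*x (f(x) = -3*x*(-5) = 15*x)
f(284) - P(a(23)) = 15*284 - 1*(-137) = 4260 + 137 = 4397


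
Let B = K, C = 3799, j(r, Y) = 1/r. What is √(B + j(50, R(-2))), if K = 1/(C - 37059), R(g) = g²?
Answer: 9*√68183/16630 ≈ 0.14131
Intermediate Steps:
K = -1/33260 (K = 1/(3799 - 37059) = 1/(-33260) = -1/33260 ≈ -3.0066e-5)
B = -1/33260 ≈ -3.0066e-5
√(B + j(50, R(-2))) = √(-1/33260 + 1/50) = √(3321/166300) = 9*√68183/16630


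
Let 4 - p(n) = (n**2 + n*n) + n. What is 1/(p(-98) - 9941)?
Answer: -1/29047 ≈ -3.4427e-5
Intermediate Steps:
p(n) = 4 - n - 2*n**2 (p(n) = 4 - ((n**2 + n*n) + n) = 4 - ((n**2 + n**2) + n) = 4 - (2*n**2 + n) = 4 - (n + 2*n**2) = 4 + (-n - 2*n**2) = 4 - n - 2*n**2)
1/(p(-98) - 9941) = 1/((4 - 1*(-98) - 2*(-98)**2) - 9941) = 1/((4 + 98 - 2*9604) - 9941) = 1/((4 + 98 - 19208) - 9941) = 1/(-19106 - 9941) = 1/(-29047) = -1/29047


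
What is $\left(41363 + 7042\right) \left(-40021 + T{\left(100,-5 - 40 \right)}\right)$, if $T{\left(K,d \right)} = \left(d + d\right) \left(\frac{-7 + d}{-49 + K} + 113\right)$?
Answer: $- \frac{41225909235}{17} \approx -2.4251 \cdot 10^{9}$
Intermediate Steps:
$T{\left(K,d \right)} = 2 d \left(113 + \frac{-7 + d}{-49 + K}\right)$ ($T{\left(K,d \right)} = 2 d \left(\frac{-7 + d}{-49 + K} + 113\right) = 2 d \left(113 + \frac{-7 + d}{-49 + K}\right)$)
$\left(41363 + 7042\right) \left(-40021 + T{\left(100,-5 - 40 \right)}\right) = \left(41363 + 7042\right) \left(-40021 + \frac{2 \left(-5 - 40\right) \left(-5544 - 45 + 113 \cdot 100\right)}{-49 + 100}\right) = 48405 \left(-40021 + \frac{2 \left(-5 - 40\right) \left(-5544 - 45 + 11300\right)}{51}\right) = 48405 \left(-40021 + 2 \left(-45\right) \frac{1}{51} \left(-5544 - 45 + 11300\right)\right) = 48405 \left(-40021 + 2 \left(-45\right) \frac{1}{51} \cdot 5711\right) = 48405 \left(-40021 - \frac{171330}{17}\right) = 48405 \left(- \frac{851687}{17}\right) = - \frac{41225909235}{17}$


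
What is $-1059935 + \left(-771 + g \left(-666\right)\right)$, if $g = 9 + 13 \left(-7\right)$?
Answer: $-1006094$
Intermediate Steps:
$g = -82$ ($g = 9 - 91 = -82$)
$-1059935 + \left(-771 + g \left(-666\right)\right) = -1059935 - -53841 = -1059935 + \left(-771 + 54612\right) = -1059935 + 53841 = -1006094$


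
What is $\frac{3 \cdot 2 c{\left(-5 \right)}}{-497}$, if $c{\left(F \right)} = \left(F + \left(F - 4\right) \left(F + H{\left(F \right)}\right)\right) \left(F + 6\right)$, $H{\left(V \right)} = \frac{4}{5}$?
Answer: $- \frac{984}{2485} \approx -0.39598$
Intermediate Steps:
$H{\left(V \right)} = \frac{4}{5}$ ($H{\left(V \right)} = 4 \cdot \frac{1}{5} = \frac{4}{5}$)
$c{\left(F \right)} = \left(6 + F\right) \left(F + \left(-4 + F\right) \left(\frac{4}{5} + F\right)\right)$ ($c{\left(F \right)} = \left(F + \left(F - 4\right) \left(F + \frac{4}{5}\right)\right) \left(F + 6\right) = \left(F + \left(-4 + F\right) \left(\frac{4}{5} + F\right)\right) \left(6 + F\right) = \left(6 + F\right) \left(F + \left(-4 + F\right) \left(\frac{4}{5} + F\right)\right)$)
$\frac{3 \cdot 2 c{\left(-5 \right)}}{-497} = \frac{3 \cdot 2 \left(- \frac{96}{5} + \left(-5\right)^{3} - -82 + \frac{19 \left(-5\right)^{2}}{5}\right)}{-497} = - \frac{6 \left(- \frac{96}{5} - 125 + 82 + \frac{19}{5} \cdot 25\right)}{497} = - \frac{6 \left(- \frac{96}{5} - 125 + 82 + 95\right)}{497} = - \frac{6 \cdot \frac{164}{5}}{497} = \left(- \frac{1}{497}\right) \frac{984}{5} = - \frac{984}{2485}$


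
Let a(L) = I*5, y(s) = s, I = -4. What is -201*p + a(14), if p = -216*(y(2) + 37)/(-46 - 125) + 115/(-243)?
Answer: -15123401/1539 ≈ -9826.8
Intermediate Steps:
a(L) = -20 (a(L) = -4*5 = -20)
p = 225263/4617 (p = -216*(2 + 37)/(-46 - 125) + 115/(-243) = -216/((-171/39)) + 115*(-1/243) = -216/((-171*1/39)) - 115/243 = -216/(-57/13) - 115/243 = -216*(-13/57) - 115/243 = 936/19 - 115/243 = 225263/4617 ≈ 48.790)
-201*p + a(14) = -201*225263/4617 - 20 = -15092621/1539 - 20 = -15123401/1539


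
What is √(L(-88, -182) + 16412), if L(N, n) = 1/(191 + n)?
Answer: √147709/3 ≈ 128.11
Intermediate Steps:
√(L(-88, -182) + 16412) = √(1/(191 - 182) + 16412) = √(1/9 + 16412) = √(⅑ + 16412) = √(147709/9) = √147709/3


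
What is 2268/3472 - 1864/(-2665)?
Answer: 447001/330460 ≈ 1.3527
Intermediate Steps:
2268/3472 - 1864/(-2665) = 2268*(1/3472) - 1864*(-1/2665) = 81/124 + 1864/2665 = 447001/330460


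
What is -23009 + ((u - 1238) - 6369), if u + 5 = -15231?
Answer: -45852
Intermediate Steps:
u = -15236 (u = -5 - 15231 = -15236)
-23009 + ((u - 1238) - 6369) = -23009 + ((-15236 - 1238) - 6369) = -23009 + (-16474 - 6369) = -23009 - 22843 = -45852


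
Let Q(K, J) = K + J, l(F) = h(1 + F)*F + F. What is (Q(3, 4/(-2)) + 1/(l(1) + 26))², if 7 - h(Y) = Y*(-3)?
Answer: 1681/1600 ≈ 1.0506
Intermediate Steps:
h(Y) = 7 + 3*Y (h(Y) = 7 - Y*(-3) = 7 - (-3)*Y = 7 + 3*Y)
l(F) = F + F*(10 + 3*F) (l(F) = (7 + 3*(1 + F))*F + F = (7 + (3 + 3*F))*F + F = (10 + 3*F)*F + F = F*(10 + 3*F) + F = F + F*(10 + 3*F))
Q(K, J) = J + K
(Q(3, 4/(-2)) + 1/(l(1) + 26))² = ((4/(-2) + 3) + 1/(1*(11 + 3*1) + 26))² = ((4*(-½) + 3) + 1/(1*(11 + 3) + 26))² = ((-2 + 3) + 1/(1*14 + 26))² = (1 + 1/(14 + 26))² = (1 + 1/40)² = (41/40)² = 1681/1600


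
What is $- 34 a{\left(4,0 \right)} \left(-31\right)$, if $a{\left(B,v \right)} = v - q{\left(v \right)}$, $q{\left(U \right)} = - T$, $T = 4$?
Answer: $4216$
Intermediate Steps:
$q{\left(U \right)} = -4$ ($q{\left(U \right)} = \left(-1\right) 4 = -4$)
$a{\left(B,v \right)} = 4 + v$ ($a{\left(B,v \right)} = v - -4 = v + 4 = 4 + v$)
$- 34 a{\left(4,0 \right)} \left(-31\right) = - 34 \left(4 + 0\right) \left(-31\right) = \left(-34\right) 4 \left(-31\right) = \left(-136\right) \left(-31\right) = 4216$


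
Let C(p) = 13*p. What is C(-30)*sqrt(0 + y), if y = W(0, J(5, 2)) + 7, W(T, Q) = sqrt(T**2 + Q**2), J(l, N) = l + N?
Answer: -390*sqrt(14) ≈ -1459.2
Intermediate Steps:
J(l, N) = N + l
W(T, Q) = sqrt(Q**2 + T**2)
y = 14 (y = sqrt((2 + 5)**2 + 0**2) + 7 = sqrt(7**2 + 0) + 7 = sqrt(49 + 0) + 7 = sqrt(49) + 7 = 7 + 7 = 14)
C(-30)*sqrt(0 + y) = (13*(-30))*sqrt(0 + 14) = -390*sqrt(14)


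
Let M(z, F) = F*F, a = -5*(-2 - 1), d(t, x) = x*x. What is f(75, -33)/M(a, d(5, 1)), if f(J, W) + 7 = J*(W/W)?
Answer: 68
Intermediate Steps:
d(t, x) = x²
a = 15 (a = -5*(-3) = 15)
M(z, F) = F²
f(J, W) = -7 + J (f(J, W) = -7 + J*(W/W) = -7 + J*1 = -7 + J)
f(75, -33)/M(a, d(5, 1)) = (-7 + 75)/((1²)²) = 68/(1²) = 68/1 = 68*1 = 68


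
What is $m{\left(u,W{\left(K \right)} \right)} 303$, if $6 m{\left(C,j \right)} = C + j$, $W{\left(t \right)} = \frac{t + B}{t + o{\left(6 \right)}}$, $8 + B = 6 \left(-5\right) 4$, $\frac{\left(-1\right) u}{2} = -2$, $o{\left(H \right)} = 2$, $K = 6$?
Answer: $- \frac{4545}{8} \approx -568.13$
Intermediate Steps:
$u = 4$ ($u = \left(-2\right) \left(-2\right) = 4$)
$B = -128$ ($B = -8 + 6 \left(-5\right) 4 = -8 - 120 = -128$)
$W{\left(t \right)} = \frac{-128 + t}{2 + t}$ ($W{\left(t \right)} = \frac{t - 128}{t + 2} = \frac{-128 + t}{2 + t}$)
$m{\left(C,j \right)} = \frac{C}{6} + \frac{j}{6}$ ($m{\left(C,j \right)} = \frac{C + j}{6} = \frac{C}{6} + \frac{j}{6}$)
$m{\left(u,W{\left(K \right)} \right)} 303 = \left(\frac{1}{6} \cdot 4 + \frac{\frac{1}{2 + 6} \left(-128 + 6\right)}{6}\right) 303 = \left(\frac{2}{3} + \frac{\frac{1}{8} \left(-122\right)}{6}\right) 303 = \left(\frac{2}{3} + \frac{1}{6} \left(- \frac{61}{4}\right)\right) 303 = \left(\frac{2}{3} - \frac{61}{24}\right) 303 = \left(- \frac{15}{8}\right) 303 = - \frac{4545}{8}$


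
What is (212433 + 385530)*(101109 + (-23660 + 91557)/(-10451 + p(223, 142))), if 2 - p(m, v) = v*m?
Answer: 2546208756431394/42115 ≈ 6.0458e+10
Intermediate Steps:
p(m, v) = 2 - m*v (p(m, v) = 2 - v*m = 2 - m*v)
(212433 + 385530)*(101109 + (-23660 + 91557)/(-10451 + p(223, 142))) = (212433 + 385530)*(101109 + (-23660 + 91557)/(-10451 + (2 - 1*223*142))) = 597963*(101109 + 67897/(-10451 + (2 - 31666))) = 597963*(101109 + 67897/(-10451 - 31664)) = 597963*(101109 + 67897/(-42115)) = 597963*(101109 + 67897*(-1/42115)) = 597963*(101109 - 67897/42115) = 597963*(4258137638/42115) = 2546208756431394/42115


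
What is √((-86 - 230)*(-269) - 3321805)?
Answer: I*√3236801 ≈ 1799.1*I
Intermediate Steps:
√((-86 - 230)*(-269) - 3321805) = √(-316*(-269) - 3321805) = √(85004 - 3321805) = √(-3236801) = I*√3236801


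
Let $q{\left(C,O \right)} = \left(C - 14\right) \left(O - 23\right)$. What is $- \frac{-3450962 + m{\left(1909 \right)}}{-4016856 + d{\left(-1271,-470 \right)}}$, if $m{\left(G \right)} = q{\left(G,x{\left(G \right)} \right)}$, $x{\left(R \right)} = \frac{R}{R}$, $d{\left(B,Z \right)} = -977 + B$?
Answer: $- \frac{873163}{1004776} \approx -0.86901$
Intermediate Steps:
$x{\left(R \right)} = 1$
$q{\left(C,O \right)} = \left(-23 + O\right) \left(-14 + C\right)$ ($q{\left(C,O \right)} = \left(-14 + C\right) \left(-23 + O\right) = \left(-23 + O\right) \left(-14 + C\right)$)
$m{\left(G \right)} = 308 - 22 G$ ($m{\left(G \right)} = 322 - 23 G - 14 + G 1 = 322 - 23 G - 14 + G = 308 - 22 G$)
$- \frac{-3450962 + m{\left(1909 \right)}}{-4016856 + d{\left(-1271,-470 \right)}} = - \frac{-3450962 + \left(308 - 41998\right)}{-4016856 - 2248} = - \frac{-3450962 - 41690}{-4019104} = - \frac{\left(-3492652\right) \left(-1\right)}{4019104} = \left(-1\right) \frac{873163}{1004776} = - \frac{873163}{1004776}$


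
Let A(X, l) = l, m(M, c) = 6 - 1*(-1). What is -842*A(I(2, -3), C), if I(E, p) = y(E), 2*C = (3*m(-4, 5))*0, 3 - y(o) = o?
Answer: 0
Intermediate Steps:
m(M, c) = 7 (m(M, c) = 6 + 1 = 7)
y(o) = 3 - o
C = 0 (C = ((3*7)*0)/2 = (21*0)/2 = (1/2)*0 = 0)
I(E, p) = 3 - E
-842*A(I(2, -3), C) = -842*0 = 0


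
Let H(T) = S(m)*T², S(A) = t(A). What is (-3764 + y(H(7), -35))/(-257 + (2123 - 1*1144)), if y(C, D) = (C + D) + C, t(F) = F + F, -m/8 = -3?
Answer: 905/722 ≈ 1.2535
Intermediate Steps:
m = 24 (m = -8*(-3) = 24)
t(F) = 2*F
S(A) = 2*A
H(T) = 48*T² (H(T) = (2*24)*T² = 48*T²)
y(C, D) = D + 2*C
(-3764 + y(H(7), -35))/(-257 + (2123 - 1*1144)) = (-3764 + (-35 + 2*(48*7²)))/(-257 + (2123 - 1*1144)) = (-3764 + (-35 + 2*(48*49)))/(-257 + (2123 - 1144)) = (-3764 + (-35 + 2*2352))/(-257 + 979) = (-3764 + (-35 + 4704))/722 = (-3764 + 4669)*(1/722) = 905*(1/722) = 905/722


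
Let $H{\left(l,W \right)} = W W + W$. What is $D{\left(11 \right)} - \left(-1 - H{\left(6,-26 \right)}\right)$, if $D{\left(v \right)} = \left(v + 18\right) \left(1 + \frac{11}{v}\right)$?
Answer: $709$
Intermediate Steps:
$H{\left(l,W \right)} = W + W^{2}$ ($H{\left(l,W \right)} = W^{2} + W = W + W^{2}$)
$D{\left(v \right)} = \left(1 + \frac{11}{v}\right) \left(18 + v\right)$ ($D{\left(v \right)} = \left(18 + v\right) \left(1 + \frac{11}{v}\right) = \left(1 + \frac{11}{v}\right) \left(18 + v\right)$)
$D{\left(11 \right)} - \left(-1 - H{\left(6,-26 \right)}\right) = \left(29 + 11 + \frac{198}{11}\right) - \left(-1 - - 26 \left(1 - 26\right)\right) = \left(29 + 11 + 198 \cdot \frac{1}{11}\right) - \left(-1 - \left(-26\right) \left(-25\right)\right) = \left(29 + 11 + 18\right) - \left(-1 - 650\right) = 58 - \left(-1 - 650\right) = 58 - -651 = 58 + 651 = 709$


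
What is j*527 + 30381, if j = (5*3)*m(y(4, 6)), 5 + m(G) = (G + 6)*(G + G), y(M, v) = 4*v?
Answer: 11374056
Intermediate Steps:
m(G) = -5 + 2*G*(6 + G) (m(G) = -5 + (G + 6)*(G + G) = -5 + (6 + G)*(2*G) = -5 + 2*G*(6 + G))
j = 21525 (j = (5*3)*(-5 + 2*(4*6)² + 12*(4*6)) = 15*(-5 + 2*24² + 12*24) = 15*(-5 + 2*576 + 288) = 15*(-5 + 1152 + 288) = 15*1435 = 21525)
j*527 + 30381 = 21525*527 + 30381 = 11343675 + 30381 = 11374056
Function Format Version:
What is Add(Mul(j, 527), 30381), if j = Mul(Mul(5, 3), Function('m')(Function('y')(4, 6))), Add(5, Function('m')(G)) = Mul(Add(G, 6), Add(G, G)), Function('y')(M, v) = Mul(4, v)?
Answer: 11374056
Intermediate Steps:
Function('m')(G) = Add(-5, Mul(2, G, Add(6, G))) (Function('m')(G) = Add(-5, Mul(Add(G, 6), Add(G, G))) = Add(-5, Mul(Add(6, G), Mul(2, G))) = Add(-5, Mul(2, G, Add(6, G))))
j = 21525 (j = Mul(Mul(5, 3), Add(-5, Mul(2, Pow(Mul(4, 6), 2)), Mul(12, Mul(4, 6)))) = Mul(15, Add(-5, Mul(2, Pow(24, 2)), Mul(12, 24))) = Mul(15, Add(-5, Mul(2, 576), 288)) = Mul(15, Add(-5, 1152, 288)) = Mul(15, 1435) = 21525)
Add(Mul(j, 527), 30381) = Add(Mul(21525, 527), 30381) = Add(11343675, 30381) = 11374056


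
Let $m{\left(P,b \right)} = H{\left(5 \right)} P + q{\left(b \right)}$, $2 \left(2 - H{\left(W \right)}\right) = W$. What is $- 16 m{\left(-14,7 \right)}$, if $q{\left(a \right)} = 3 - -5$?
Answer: $-240$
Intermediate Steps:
$H{\left(W \right)} = 2 - \frac{W}{2}$
$q{\left(a \right)} = 8$ ($q{\left(a \right)} = 3 + 5 = 8$)
$m{\left(P,b \right)} = 8 - \frac{P}{2}$ ($m{\left(P,b \right)} = \left(2 - \frac{5}{2}\right) P + 8 = - \frac{P}{2} + 8 = 8 - \frac{P}{2}$)
$- 16 m{\left(-14,7 \right)} = - 16 \left(8 - -7\right) = - 16 \left(8 + 7\right) = \left(-16\right) 15 = -240$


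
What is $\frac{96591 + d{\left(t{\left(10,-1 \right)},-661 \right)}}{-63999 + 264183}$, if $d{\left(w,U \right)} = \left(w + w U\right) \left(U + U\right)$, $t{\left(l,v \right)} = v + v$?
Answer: $- \frac{549483}{66728} \approx -8.2347$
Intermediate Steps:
$t{\left(l,v \right)} = 2 v$
$d{\left(w,U \right)} = 2 U \left(w + U w\right)$ ($d{\left(w,U \right)} = \left(w + U w\right) 2 U = 2 U \left(w + U w\right)$)
$\frac{96591 + d{\left(t{\left(10,-1 \right)},-661 \right)}}{-63999 + 264183} = \frac{96591 + 2 \left(-661\right) 2 \left(-1\right) \left(1 - 661\right)}{-63999 + 264183} = \frac{96591 + 2 \left(-661\right) \left(-2\right) \left(-660\right)}{200184} = \left(96591 - 1745040\right) \frac{1}{200184} = \left(-1648449\right) \frac{1}{200184} = - \frac{549483}{66728}$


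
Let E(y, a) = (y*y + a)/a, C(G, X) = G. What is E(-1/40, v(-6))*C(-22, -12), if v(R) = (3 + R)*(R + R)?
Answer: -633611/28800 ≈ -22.000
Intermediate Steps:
v(R) = 2*R*(3 + R) (v(R) = (3 + R)*(2*R) = 2*R*(3 + R))
E(y, a) = (a + y²)/a (E(y, a) = (y² + a)/a = (a + y²)/a)
E(-1/40, v(-6))*C(-22, -12) = ((2*(-6)*(3 - 6) + (-1/40)²)/((2*(-6)*(3 - 6))))*(-22) = ((2*(-6)*(-3) + (-1*1/40)²)/((2*(-6)*(-3))))*(-22) = ((36 + (-1/40)²)/36)*(-22) = ((36 + 1/1600)/36)*(-22) = ((1/36)*(57601/1600))*(-22) = (57601/57600)*(-22) = -633611/28800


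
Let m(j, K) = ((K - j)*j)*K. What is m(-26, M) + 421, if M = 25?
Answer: -32729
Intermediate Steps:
m(j, K) = K*j*(K - j) (m(j, K) = (j*(K - j))*K = K*j*(K - j))
m(-26, M) + 421 = 25*(-26)*(25 - 1*(-26)) + 421 = 25*(-26)*(25 + 26) + 421 = 25*(-26)*51 + 421 = -33150 + 421 = -32729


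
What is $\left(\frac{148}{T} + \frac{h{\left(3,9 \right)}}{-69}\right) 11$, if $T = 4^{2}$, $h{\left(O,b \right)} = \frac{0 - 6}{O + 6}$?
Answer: $\frac{84337}{828} \approx 101.86$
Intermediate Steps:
$h{\left(O,b \right)} = - \frac{6}{6 + O}$
$T = 16$
$\left(\frac{148}{T} + \frac{h{\left(3,9 \right)}}{-69}\right) 11 = \left(\frac{148}{16} + \frac{\left(-6\right) \frac{1}{6 + 3}}{-69}\right) 11 = \left(148 \cdot \frac{1}{16} + - \frac{6}{9} \left(- \frac{1}{69}\right)\right) 11 = \left(\frac{37}{4} + \left(-6\right) \frac{1}{9} \left(- \frac{1}{69}\right)\right) 11 = \left(\frac{37}{4} - - \frac{2}{207}\right) 11 = \left(\frac{37}{4} + \frac{2}{207}\right) 11 = \frac{7667}{828} \cdot 11 = \frac{84337}{828}$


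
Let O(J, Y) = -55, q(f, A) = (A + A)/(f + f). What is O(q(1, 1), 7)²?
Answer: 3025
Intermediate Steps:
q(f, A) = A/f (q(f, A) = (2*A)/((2*f)) = (2*A)*(1/(2*f)) = A/f)
O(q(1, 1), 7)² = (-55)² = 3025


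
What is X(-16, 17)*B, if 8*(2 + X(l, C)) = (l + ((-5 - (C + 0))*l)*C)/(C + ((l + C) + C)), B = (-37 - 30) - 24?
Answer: -8788/5 ≈ -1757.6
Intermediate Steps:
B = -91 (B = -67 - 24 = -91)
X(l, C) = -2 + (l + C*l*(-5 - C))/(8*(l + 3*C)) (X(l, C) = -2 + ((l + ((-5 - (C + 0))*l)*C)/(C + ((l + C) + C)))/8 = -2 + ((l + ((-5 - C)*l)*C)/(C + ((C + l) + C)))/8 = -2 + ((l + (l*(-5 - C))*C)/(C + (l + 2*C)))/8 = -2 + ((l + C*l*(-5 - C))/(l + 3*C))/8 = -2 + (l + C*l*(-5 - C))/(8*(l + 3*C)))
X(-16, 17)*B = ((-48*17 - 15*(-16) - 1*(-16)*17² - 5*17*(-16))/(8*(-16 + 3*17)))*(-91) = ((-816 + 240 - 1*(-16)*289 + 1360)/(8*(-16 + 51)))*(-91) = ((⅛)*(-816 + 240 + 4624 + 1360)/35)*(-91) = ((⅛)*(1/35)*5408)*(-91) = (676/35)*(-91) = -8788/5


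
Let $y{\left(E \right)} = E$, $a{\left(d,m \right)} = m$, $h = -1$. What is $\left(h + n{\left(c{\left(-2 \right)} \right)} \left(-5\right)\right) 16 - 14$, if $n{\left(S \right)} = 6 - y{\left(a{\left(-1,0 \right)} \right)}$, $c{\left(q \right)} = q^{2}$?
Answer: $-510$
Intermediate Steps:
$n{\left(S \right)} = 6$ ($n{\left(S \right)} = 6 - 0 = 6 + 0 = 6$)
$\left(h + n{\left(c{\left(-2 \right)} \right)} \left(-5\right)\right) 16 - 14 = \left(-1 + 6 \left(-5\right)\right) 16 - 14 = \left(-1 - 30\right) 16 - 14 = \left(-31\right) 16 - 14 = -496 - 14 = -510$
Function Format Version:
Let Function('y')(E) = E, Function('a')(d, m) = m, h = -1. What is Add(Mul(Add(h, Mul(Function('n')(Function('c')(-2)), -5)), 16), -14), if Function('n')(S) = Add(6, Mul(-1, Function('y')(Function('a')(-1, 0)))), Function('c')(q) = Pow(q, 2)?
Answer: -510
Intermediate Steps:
Function('n')(S) = 6 (Function('n')(S) = Add(6, Mul(-1, 0)) = Add(6, 0) = 6)
Add(Mul(Add(h, Mul(Function('n')(Function('c')(-2)), -5)), 16), -14) = Add(Mul(Add(-1, Mul(6, -5)), 16), -14) = Add(Mul(Add(-1, -30), 16), -14) = Add(Mul(-31, 16), -14) = Add(-496, -14) = -510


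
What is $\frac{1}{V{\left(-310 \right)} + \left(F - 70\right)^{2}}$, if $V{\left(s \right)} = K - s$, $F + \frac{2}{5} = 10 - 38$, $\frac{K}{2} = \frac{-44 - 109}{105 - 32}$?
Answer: $\frac{1825}{18228772} \approx 0.00010012$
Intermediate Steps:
$K = - \frac{306}{73}$ ($K = 2 \frac{-44 - 109}{105 - 32} = 2 \left(- \frac{153}{73}\right) = - \frac{306}{73} \approx -4.1918$)
$F = - \frac{142}{5}$ ($F = - \frac{2}{5} + \left(10 - 38\right) = - \frac{2}{5} - 28 = - \frac{142}{5} \approx -28.4$)
$V{\left(s \right)} = - \frac{306}{73} - s$
$\frac{1}{V{\left(-310 \right)} + \left(F - 70\right)^{2}} = \frac{1}{\left(- \frac{306}{73} - -310\right) + \left(- \frac{142}{5} - 70\right)^{2}} = \frac{1}{\left(- \frac{306}{73} + 310\right) + \left(- \frac{492}{5}\right)^{2}} = \frac{1}{\frac{22324}{73} + \frac{242064}{25}} = \frac{1}{\frac{18228772}{1825}} = \frac{1825}{18228772}$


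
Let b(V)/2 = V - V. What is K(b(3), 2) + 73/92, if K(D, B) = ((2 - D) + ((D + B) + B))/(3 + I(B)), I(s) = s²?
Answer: 1063/644 ≈ 1.6506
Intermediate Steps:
b(V) = 0 (b(V) = 2*(V - V) = 2*0 = 0)
K(D, B) = (2 + 2*B)/(3 + B²) (K(D, B) = ((2 - D) + ((D + B) + B))/(3 + B²) = ((2 - D) + ((B + D) + B))/(3 + B²) = ((2 - D) + (D + 2*B))/(3 + B²) = (2 + 2*B)/(3 + B²))
K(b(3), 2) + 73/92 = 2*(1 + 2)/(3 + 2²) + 73/92 = 2*3/(3 + 4) + (1/92)*73 = 2*3/7 + 73/92 = 2*(⅐)*3 + 73/92 = 6/7 + 73/92 = 1063/644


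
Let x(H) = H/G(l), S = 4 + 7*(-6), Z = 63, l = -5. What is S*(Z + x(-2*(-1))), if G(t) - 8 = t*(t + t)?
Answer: -69464/29 ≈ -2395.3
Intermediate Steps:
G(t) = 8 + 2*t² (G(t) = 8 + t*(t + t) = 8 + t*(2*t) = 8 + 2*t²)
S = -38 (S = 4 - 42 = -38)
x(H) = H/58 (x(H) = H/(8 + 2*(-5)²) = H/(8 + 2*25) = H/(8 + 50) = H/58)
S*(Z + x(-2*(-1))) = -38*(63 + (-2*(-1))/58) = -38*(63 + (1/58)*2) = -38*(63 + 1/29) = -38*1828/29 = -69464/29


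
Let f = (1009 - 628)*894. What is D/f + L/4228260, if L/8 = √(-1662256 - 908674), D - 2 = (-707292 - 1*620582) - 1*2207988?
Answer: -589310/56769 + 2*I*√2570930/1057065 ≈ -10.381 + 0.0030337*I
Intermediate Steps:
D = -3535860 (D = 2 + ((-707292 - 1*620582) - 1*2207988) = 2 + ((-707292 - 620582) - 2207988) = 2 + (-1327874 - 2207988) = 2 - 3535862 = -3535860)
L = 8*I*√2570930 (L = 8*√(-1662256 - 908674) = 8*√(-2570930) = 8*(I*√2570930) = 8*I*√2570930 ≈ 12827.0*I)
f = 340614 (f = 381*894 = 340614)
D/f + L/4228260 = -3535860/340614 + (8*I*√2570930)/4228260 = -3535860*1/340614 + (8*I*√2570930)*(1/4228260) = -589310/56769 + 2*I*√2570930/1057065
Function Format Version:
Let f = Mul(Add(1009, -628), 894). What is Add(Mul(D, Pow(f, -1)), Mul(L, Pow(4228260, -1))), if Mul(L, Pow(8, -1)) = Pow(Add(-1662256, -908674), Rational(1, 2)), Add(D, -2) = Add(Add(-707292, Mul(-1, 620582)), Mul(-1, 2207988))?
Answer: Add(Rational(-589310, 56769), Mul(Rational(2, 1057065), I, Pow(2570930, Rational(1, 2)))) ≈ Add(-10.381, Mul(0.0030337, I))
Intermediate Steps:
D = -3535860 (D = Add(2, Add(Add(-707292, Mul(-1, 620582)), Mul(-1, 2207988))) = Add(2, Add(Add(-707292, -620582), -2207988)) = Add(2, Add(-1327874, -2207988)) = Add(2, -3535862) = -3535860)
L = Mul(8, I, Pow(2570930, Rational(1, 2))) (L = Mul(8, Pow(Add(-1662256, -908674), Rational(1, 2))) = Mul(8, Pow(-2570930, Rational(1, 2))) = Mul(8, Mul(I, Pow(2570930, Rational(1, 2)))) = Mul(8, I, Pow(2570930, Rational(1, 2))) ≈ Mul(12827., I))
f = 340614 (f = Mul(381, 894) = 340614)
Add(Mul(D, Pow(f, -1)), Mul(L, Pow(4228260, -1))) = Add(Mul(-3535860, Pow(340614, -1)), Mul(Mul(8, I, Pow(2570930, Rational(1, 2))), Pow(4228260, -1))) = Add(Mul(-3535860, Rational(1, 340614)), Mul(Mul(8, I, Pow(2570930, Rational(1, 2))), Rational(1, 4228260))) = Add(Rational(-589310, 56769), Mul(Rational(2, 1057065), I, Pow(2570930, Rational(1, 2))))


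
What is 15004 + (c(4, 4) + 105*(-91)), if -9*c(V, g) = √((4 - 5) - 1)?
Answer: 5449 - I*√2/9 ≈ 5449.0 - 0.15713*I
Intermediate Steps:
c(V, g) = -I*√2/9 (c(V, g) = -√((4 - 5) - 1)/9 = -√(-1 - 1)/9 = -I*√2/9)
15004 + (c(4, 4) + 105*(-91)) = 15004 + (-I*√2/9 + 105*(-91)) = 15004 + (-I*√2/9 - 9555) = 15004 + (-9555 - I*√2/9) = 5449 - I*√2/9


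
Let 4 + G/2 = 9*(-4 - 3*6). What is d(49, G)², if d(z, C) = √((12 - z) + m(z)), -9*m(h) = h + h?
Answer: -431/9 ≈ -47.889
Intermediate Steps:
G = -404 (G = -8 + 2*(9*(-4 - 3*6)) = -8 + 2*(9*(-4 - 18)) = -8 + 2*(9*(-22)) = -8 + 2*(-198) = -8 - 396 = -404)
m(h) = -2*h/9 (m(h) = -(h + h)/9 = -2*h/9)
d(z, C) = √(12 - 11*z/9) (d(z, C) = √((12 - z) - 2*z/9) = √(12 - 11*z/9))
d(49, G)² = (√(108 - 11*49)/3)² = (√(108 - 539)/3)² = (√(-431)/3)² = ((I*√431)/3)² = (I*√431/3)² = -431/9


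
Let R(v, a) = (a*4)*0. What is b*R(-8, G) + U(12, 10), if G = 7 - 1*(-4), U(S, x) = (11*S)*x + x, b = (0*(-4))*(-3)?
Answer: 1330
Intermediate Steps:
b = 0 (b = 0*(-3) = 0)
U(S, x) = x + 11*S*x (U(S, x) = 11*S*x + x = x + 11*S*x)
G = 11 (G = 7 + 4 = 11)
R(v, a) = 0 (R(v, a) = (4*a)*0 = 0)
b*R(-8, G) + U(12, 10) = 0*0 + 10*(1 + 11*12) = 0 + 10*(1 + 132) = 0 + 10*133 = 0 + 1330 = 1330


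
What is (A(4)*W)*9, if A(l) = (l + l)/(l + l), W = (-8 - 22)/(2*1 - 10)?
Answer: 135/4 ≈ 33.750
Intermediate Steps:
W = 15/4 (W = -30/(2 - 10) = -30/(-8) = -30*(-⅛) = 15/4 ≈ 3.7500)
A(l) = 1 (A(l) = (2*l)/((2*l)) = (2*l)*(1/(2*l)) = 1)
(A(4)*W)*9 = (1*(15/4))*9 = (15/4)*9 = 135/4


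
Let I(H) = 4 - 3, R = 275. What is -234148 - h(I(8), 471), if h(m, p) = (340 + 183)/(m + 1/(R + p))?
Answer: -175298714/747 ≈ -2.3467e+5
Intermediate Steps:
I(H) = 1
h(m, p) = 523/(m + 1/(275 + p)) (h(m, p) = (340 + 183)/(m + 1/(275 + p)) = 523/(m + 1/(275 + p)))
-234148 - h(I(8), 471) = -234148 - 523*(275 + 471)/(1 + 275*1 + 1*471) = -234148 - 523*746/(1 + 275 + 471) = -234148 - 523*746/747 = -234148 - 1*390158/747 = -234148 - 390158/747 = -175298714/747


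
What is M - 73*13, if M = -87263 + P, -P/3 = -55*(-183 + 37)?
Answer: -112302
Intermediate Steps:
P = -24090 (P = -(-165)*(-183 + 37) = -(-165)*(-146) = -3*8030 = -24090)
M = -111353 (M = -87263 - 24090 = -111353)
M - 73*13 = -111353 - 73*13 = -111353 - 1*949 = -111353 - 949 = -112302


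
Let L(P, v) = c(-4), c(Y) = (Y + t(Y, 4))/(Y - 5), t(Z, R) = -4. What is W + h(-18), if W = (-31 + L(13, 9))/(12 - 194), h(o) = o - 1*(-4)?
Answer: -22661/1638 ≈ -13.835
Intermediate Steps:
h(o) = 4 + o (h(o) = o + 4 = 4 + o)
c(Y) = (-4 + Y)/(-5 + Y) (c(Y) = (Y - 4)/(Y - 5) = (-4 + Y)/(-5 + Y))
L(P, v) = 8/9 (L(P, v) = (-4 - 4)/(-5 - 4) = -8/(-9) = -⅑*(-8) = 8/9)
W = 271/1638 (W = (-31 + 8/9)/(12 - 194) = -271/9/(-182) = -271/9*(-1/182) = 271/1638 ≈ 0.16545)
W + h(-18) = 271/1638 + (4 - 18) = 271/1638 - 14 = -22661/1638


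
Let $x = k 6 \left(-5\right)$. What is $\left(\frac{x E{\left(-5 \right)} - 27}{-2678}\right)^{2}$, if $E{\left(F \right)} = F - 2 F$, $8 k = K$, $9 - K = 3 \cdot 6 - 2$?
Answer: $\frac{173889}{114746944} \approx 0.0015154$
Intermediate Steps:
$K = -7$ ($K = 9 - \left(3 \cdot 6 - 2\right) = 9 - \left(18 - 2\right) = 9 - 16 = -7$)
$k = - \frac{7}{8}$ ($k = \frac{1}{8} \left(-7\right) = - \frac{7}{8} \approx -0.875$)
$E{\left(F \right)} = - F$
$x = \frac{105}{4}$ ($x = \left(- \frac{7}{8}\right) 6 \left(-5\right) = \left(- \frac{21}{4}\right) \left(-5\right) = \frac{105}{4} \approx 26.25$)
$\left(\frac{x E{\left(-5 \right)} - 27}{-2678}\right)^{2} = \left(\frac{\frac{105 \left(\left(-1\right) \left(-5\right)\right)}{4} - 27}{-2678}\right)^{2} = \left(\left(\frac{105}{4} \cdot 5 - 27\right) \left(- \frac{1}{2678}\right)\right)^{2} = \left(\left(\frac{525}{4} - 27\right) \left(- \frac{1}{2678}\right)\right)^{2} = \left(\frac{417}{4} \left(- \frac{1}{2678}\right)\right)^{2} = \left(- \frac{417}{10712}\right)^{2} = \frac{173889}{114746944}$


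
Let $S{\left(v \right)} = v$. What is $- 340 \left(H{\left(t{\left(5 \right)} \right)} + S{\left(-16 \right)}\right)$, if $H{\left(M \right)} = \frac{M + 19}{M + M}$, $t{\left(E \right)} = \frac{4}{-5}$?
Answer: $\frac{18615}{2} \approx 9307.5$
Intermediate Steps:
$t{\left(E \right)} = - \frac{4}{5}$ ($t{\left(E \right)} = 4 \left(- \frac{1}{5}\right) = - \frac{4}{5}$)
$H{\left(M \right)} = \frac{19 + M}{2 M}$
$- 340 \left(H{\left(t{\left(5 \right)} \right)} + S{\left(-16 \right)}\right) = - 340 \left(\frac{19 - \frac{4}{5}}{2 \left(- \frac{4}{5}\right)} - 16\right) = - 340 \left(\frac{1}{2} \left(- \frac{5}{4}\right) \frac{91}{5} - 16\right) = - 340 \left(- \frac{91}{8} - 16\right) = \left(-340\right) \left(- \frac{219}{8}\right) = \frac{18615}{2}$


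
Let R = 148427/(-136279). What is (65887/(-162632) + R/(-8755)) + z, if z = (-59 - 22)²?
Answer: 74883373007060517/11414113058920 ≈ 6560.6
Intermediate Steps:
R = -148427/136279 (R = 148427*(-1/136279) = -148427/136279 ≈ -1.0891)
z = 6561 (z = (-81)² = 6561)
(65887/(-162632) + R/(-8755)) + z = (65887/(-162632) - 148427/136279/(-8755)) + 6561 = (65887*(-1/162632) - 148427/136279*(-1/8755)) + 6561 = (-65887/162632 + 8731/70183685) + 6561 = -4622772513603/11414113058920 + 6561 = 74883373007060517/11414113058920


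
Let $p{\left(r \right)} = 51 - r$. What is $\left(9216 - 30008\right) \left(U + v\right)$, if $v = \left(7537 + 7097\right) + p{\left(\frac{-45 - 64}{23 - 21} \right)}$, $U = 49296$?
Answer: $-1331426116$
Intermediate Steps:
$v = \frac{29479}{2}$ ($v = \left(7537 + 7097\right) - \left(-51 + \frac{-45 - 64}{23 - 21}\right) = 14634 - \left(-51 - \frac{109}{2}\right) = 14634 + \left(51 - - \frac{109}{2}\right) = 14634 + \left(51 + \frac{109}{2}\right) = 14634 + \frac{211}{2} = \frac{29479}{2} \approx 14740.0$)
$\left(9216 - 30008\right) \left(U + v\right) = \left(9216 - 30008\right) \left(49296 + \frac{29479}{2}\right) = \left(-20792\right) \frac{128071}{2} = -1331426116$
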